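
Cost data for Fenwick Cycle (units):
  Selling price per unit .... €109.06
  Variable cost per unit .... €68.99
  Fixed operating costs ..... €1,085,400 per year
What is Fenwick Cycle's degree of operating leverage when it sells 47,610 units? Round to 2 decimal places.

2.32

At 47,610 units, contribution = 47,610 × €40.07 = €1,907,732.70.
Subtracting fixed costs: EBIT = €1,907,732.70 − €1,085,400 = €822,332.70.
DOL = contribution ÷ EBIT = €1,907,732.70 ÷ €822,332.70 = 2.3199.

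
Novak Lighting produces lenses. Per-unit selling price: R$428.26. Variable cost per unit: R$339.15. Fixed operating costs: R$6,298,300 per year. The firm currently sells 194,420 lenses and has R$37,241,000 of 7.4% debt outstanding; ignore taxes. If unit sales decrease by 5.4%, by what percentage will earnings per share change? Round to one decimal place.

-11.3%

Contribution at this volume is 194,420 × R$89.11 = R$17,324,766.20.
EBIT = R$17,324,766.20 − R$6,298,300 = R$11,026,466.20.
Interest = R$2,755,834.00, so EBIT − I = R$8,270,632.20.
Degree of combined leverage = contribution ÷ (EBIT − I) = R$17,324,766.20 ÷ R$8,270,632.20 = 2.0947.
EPS therefore changes by 2.0947 × (-5.4%) = -11.3%.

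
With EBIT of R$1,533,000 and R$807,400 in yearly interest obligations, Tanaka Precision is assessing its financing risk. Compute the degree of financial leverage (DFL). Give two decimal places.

2.11

Annual interest charges come to R$807,400.00.
DFL = EBIT ÷ (EBIT − I) = R$1,533,000 ÷ (R$1,533,000 − R$807,400.00) = R$1,533,000 ÷ R$725,600.00 = 2.1127.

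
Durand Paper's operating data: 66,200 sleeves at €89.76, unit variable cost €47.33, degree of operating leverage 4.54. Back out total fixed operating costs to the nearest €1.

At 66,200 units, contribution = 66,200 × €42.43 = €2,808,866.00.
DOL = contribution / EBIT, so EBIT = €2,808,866.00 / 4.54 = €618,692.95.
Fixed costs = CM − EBIT = €2,808,866.00 − €618,692.95 = €2,190,173.

€2,190,173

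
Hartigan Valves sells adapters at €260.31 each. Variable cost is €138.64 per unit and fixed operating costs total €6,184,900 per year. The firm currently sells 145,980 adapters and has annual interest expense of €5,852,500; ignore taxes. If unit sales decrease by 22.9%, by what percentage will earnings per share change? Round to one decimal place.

Contribution at this volume is 145,980 × €121.67 = €17,761,386.60.
EBIT = €17,761,386.60 − €6,184,900 = €11,576,486.60.
After interest of €5,852,500.00, pre-tax earnings = €5,723,986.60.
DCL = total CM / (EBIT − I) = €17,761,386.60 / €5,723,986.60 = 3.1030.
EPS therefore changes by 3.1030 × (-22.9%) = -71.1%.

-71.1%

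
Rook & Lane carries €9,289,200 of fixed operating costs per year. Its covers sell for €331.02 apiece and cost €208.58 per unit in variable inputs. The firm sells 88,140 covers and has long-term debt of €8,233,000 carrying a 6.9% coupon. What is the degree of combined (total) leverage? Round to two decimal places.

At 88,140 units, contribution = 88,140 × €122.44 = €10,791,861.60.
Operating income = contribution − fixed costs = €10,791,861.60 − €9,289,200 = €1,502,661.60. Interest = €568,077.00, so EBIT − I = €934,584.60.
Degree of total leverage = total CM / (EBIT − interest) = €10,791,861.60 / €934,584.60 = 11.5472.

11.55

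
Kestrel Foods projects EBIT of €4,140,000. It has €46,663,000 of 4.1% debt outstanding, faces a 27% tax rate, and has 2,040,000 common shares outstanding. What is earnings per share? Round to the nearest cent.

Interest = €1,913,183.00, so EBT = €4,140,000 − €1,913,183.00 = €2,226,817.00.
Net income = €2,226,817.00 × (1 − 0.27) = €1,625,576.41.
Per share: €1,625,576.41 / 2,040,000 shares = €0.80.

€0.80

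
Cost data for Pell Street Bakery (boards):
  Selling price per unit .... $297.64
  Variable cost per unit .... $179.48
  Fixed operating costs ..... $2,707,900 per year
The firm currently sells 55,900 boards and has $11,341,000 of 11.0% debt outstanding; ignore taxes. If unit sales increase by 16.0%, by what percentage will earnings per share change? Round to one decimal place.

+39.9%

Total contribution margin = 55,900 × $118.16 = $6,605,144.00.
EBIT = $6,605,144.00 − $2,707,900 = $3,897,244.00.
After interest of $1,247,510.00, pre-tax earnings = $2,649,734.00.
Degree of combined leverage = contribution ÷ (EBIT − I) = $6,605,144.00 ÷ $2,649,734.00 = 2.4928.
EPS therefore changes by 2.4928 × (+16.0%) = +39.9%.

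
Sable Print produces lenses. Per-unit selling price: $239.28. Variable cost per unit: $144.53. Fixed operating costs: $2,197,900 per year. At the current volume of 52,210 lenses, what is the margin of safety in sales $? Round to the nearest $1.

Contribution margin per unit = $239.28 − $144.53 = $94.75. Break-even units = $2,197,900 ÷ $94.75 = 23,196.83; break-even revenue = 23,196.83 × $239.28 = $5,550,538.39.
Actual sales revenue = 52,210 × $239.28 = $12,492,808.80.
Margin of safety = $12,492,808.80 − $5,550,538.39 = $6,942,270.

$6,942,270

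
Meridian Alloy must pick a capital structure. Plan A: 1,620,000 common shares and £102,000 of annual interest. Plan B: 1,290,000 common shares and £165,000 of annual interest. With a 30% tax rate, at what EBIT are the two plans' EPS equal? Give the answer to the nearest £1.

At indifference, (EBIT − 102,000)(1 − t)/1,620,000 = (EBIT − 165,000)(1 − t)/1,290,000.
The (1 − t) factor cancels: (EBIT − 102,000) × 1,290,000 = (EBIT − 165,000) × 1,620,000.
EBIT × (1,620,000 − 1,290,000) = 165,000 × 1,620,000 − 102,000 × 1,290,000 = 135,720,000,000, so EBIT = 135,720,000,000 ÷ 330,000 = 411,272.73.

£411,273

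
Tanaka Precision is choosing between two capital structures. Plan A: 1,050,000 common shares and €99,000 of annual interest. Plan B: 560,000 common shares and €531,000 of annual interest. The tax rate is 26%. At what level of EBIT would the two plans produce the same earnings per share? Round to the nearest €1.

€1,024,714

Set EPS_A = EPS_B: (EBIT − €99,000)(1 − 0.26) ÷ 1,050,000 = (EBIT − €531,000)(1 − 0.26) ÷ 560,000.
The (1 − t) factor cancels: (EBIT − 99,000) × 560,000 = (EBIT − 531,000) × 1,050,000.
EBIT × (1,050,000 − 560,000) = 531,000 × 1,050,000 − 99,000 × 560,000 = 502,110,000,000, so EBIT = 502,110,000,000 ÷ 490,000 = 1,024,714.29.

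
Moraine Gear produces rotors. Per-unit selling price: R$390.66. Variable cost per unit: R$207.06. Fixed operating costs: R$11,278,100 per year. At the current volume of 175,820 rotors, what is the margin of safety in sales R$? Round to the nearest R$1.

Each unit contributes R$390.66 − R$207.06 = R$183.60. Break-even units = R$11,278,100 ÷ R$183.60 = 61,427.56; break-even revenue = 61,427.56 × R$390.66 = R$23,997,290.56.
Actual sales revenue = 175,820 × R$390.66 = R$68,685,841.20.
Margin of safety = R$68,685,841.20 − R$23,997,290.56 = R$44,688,551.

R$44,688,551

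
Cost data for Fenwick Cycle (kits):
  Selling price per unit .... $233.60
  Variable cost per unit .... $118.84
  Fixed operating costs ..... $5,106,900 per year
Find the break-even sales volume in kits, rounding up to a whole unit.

Each unit contributes $233.60 − $118.84 = $114.76.
Break-even volume = fixed costs ÷ CM per unit = $5,106,900 ÷ $114.76 = 44,500.70, so 44,501 kits.

44,501 kits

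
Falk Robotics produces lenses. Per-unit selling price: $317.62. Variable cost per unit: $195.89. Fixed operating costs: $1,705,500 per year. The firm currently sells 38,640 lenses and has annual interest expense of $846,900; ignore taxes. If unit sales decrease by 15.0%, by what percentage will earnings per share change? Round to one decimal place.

Contribution at this volume is 38,640 × $121.73 = $4,703,647.20.
Subtracting fixed costs: EBIT = $4,703,647.20 − $1,705,500 = $2,998,147.20.
Interest = $846,900.00, so EBIT − I = $2,151,247.20.
Degree of combined leverage = contribution ÷ (EBIT − I) = $4,703,647.20 ÷ $2,151,247.20 = 2.1865.
%ΔEPS = DCL × %ΔSales = 2.1865 × -15.0% = -32.8%.

-32.8%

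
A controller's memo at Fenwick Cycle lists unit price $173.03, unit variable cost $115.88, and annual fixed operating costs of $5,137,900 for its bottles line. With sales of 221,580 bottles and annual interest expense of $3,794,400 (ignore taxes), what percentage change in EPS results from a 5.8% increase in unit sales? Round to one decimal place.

Total contribution margin = 221,580 × $57.15 = $12,663,297.00.
Operating income = contribution − fixed costs = $12,663,297.00 − $5,137,900 = $7,525,397.00.
Interest = $3,794,400.00, so EBIT − I = $3,730,997.00.
Degree of combined leverage = contribution ÷ (EBIT − I) = $12,663,297.00 ÷ $3,730,997.00 = 3.3941.
EPS therefore changes by 3.3941 × (+5.8%) = +19.7%.

+19.7%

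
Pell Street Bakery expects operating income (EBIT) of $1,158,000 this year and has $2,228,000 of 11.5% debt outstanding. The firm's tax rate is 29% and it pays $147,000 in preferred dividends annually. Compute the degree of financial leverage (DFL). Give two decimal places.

Annual interest charges come to $256,220.00.
Pre-tax preferred-dividend burden = $147,000 ÷ (1 − 0.29) = $207,042.25.
DFL = EBIT ÷ [EBIT − I − D_p/(1−t)] = $1,158,000 ÷ [$1,158,000 − $256,220.00 − $207,042.25] = $1,158,000 ÷ $694,737.75 = 1.6668.

1.67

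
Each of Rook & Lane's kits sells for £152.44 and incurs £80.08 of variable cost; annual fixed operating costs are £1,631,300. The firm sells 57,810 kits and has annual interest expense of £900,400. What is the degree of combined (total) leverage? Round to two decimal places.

At 57,810 units, contribution = 57,810 × £72.36 = £4,183,131.60.
EBIT = £4,183,131.60 − £1,631,300 = £2,551,831.60. Interest = £900,400.00.
DOL = £4,183,131.60 ÷ £2,551,831.60 = 1.6393; DFL = £2,551,831.60 ÷ £1,651,431.60 = 1.5452.
DCL = DOL × DFL = 1.6393 × 1.5452 = 2.5330.

2.53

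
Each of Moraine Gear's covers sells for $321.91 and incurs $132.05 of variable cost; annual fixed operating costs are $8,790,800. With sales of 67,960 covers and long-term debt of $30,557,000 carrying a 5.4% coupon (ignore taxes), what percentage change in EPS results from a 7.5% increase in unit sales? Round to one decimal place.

At 67,960 units, contribution = 67,960 × $189.86 = $12,902,885.60.
EBIT = $12,902,885.60 − $8,790,800 = $4,112,085.60.
Interest = $1,650,078.00, so EBIT − I = $2,462,007.60.
DCL = total CM / (EBIT − I) = $12,902,885.60 / $2,462,007.60 = 5.2408.
%ΔEPS = DCL × %ΔSales = 5.2408 × +7.5% = +39.3%.

+39.3%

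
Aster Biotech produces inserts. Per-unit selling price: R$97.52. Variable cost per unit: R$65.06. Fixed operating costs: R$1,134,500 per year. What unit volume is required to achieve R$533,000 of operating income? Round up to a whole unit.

51,371 inserts

Contribution margin per unit = R$97.52 − R$65.06 = R$32.46.
Required volume = (fixed costs + target profit) ÷ CM = (R$1,134,500 + R$533,000) ÷ R$32.46 = 51,370.92, so 51,371 inserts.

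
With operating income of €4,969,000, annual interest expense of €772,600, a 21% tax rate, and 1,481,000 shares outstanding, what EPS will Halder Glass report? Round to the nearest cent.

€2.24

Pre-tax income = €4,969,000 − €772,600.00 = €4,196,400.00.
Net income = €4,196,400.00 × (1 − 0.21) = €3,315,156.00.
Per share: €3,315,156.00 / 1,481,000 shares = €2.24.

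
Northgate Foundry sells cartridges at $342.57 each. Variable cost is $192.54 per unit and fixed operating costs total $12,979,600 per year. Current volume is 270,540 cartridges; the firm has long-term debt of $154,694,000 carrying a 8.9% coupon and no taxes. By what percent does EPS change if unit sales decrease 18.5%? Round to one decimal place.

Total contribution margin = 270,540 × $150.03 = $40,589,116.20.
Operating income = contribution − fixed costs = $40,589,116.20 − $12,979,600 = $27,609,516.20.
Interest = $13,767,766.00, so EBIT − I = $13,841,750.20.
Degree of combined leverage = contribution ÷ (EBIT − I) = $40,589,116.20 ÷ $13,841,750.20 = 2.9324.
%ΔEPS = DCL × %ΔSales = 2.9324 × -18.5% = -54.2%.

-54.2%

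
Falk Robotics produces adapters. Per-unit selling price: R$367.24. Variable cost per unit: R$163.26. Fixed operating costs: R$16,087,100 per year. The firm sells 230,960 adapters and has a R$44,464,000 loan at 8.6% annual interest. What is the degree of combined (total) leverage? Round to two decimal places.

At 230,960 units, contribution = 230,960 × R$203.98 = R$47,111,220.80.
EBIT = R$47,111,220.80 − R$16,087,100 = R$31,024,120.80. Interest = R$3,823,904.00.
DOL = R$47,111,220.80 ÷ R$31,024,120.80 = 1.5185; DFL = R$31,024,120.80 ÷ R$27,200,216.80 = 1.1406.
Combined leverage = 1.5185 × 1.1406 = 1.7320.

1.73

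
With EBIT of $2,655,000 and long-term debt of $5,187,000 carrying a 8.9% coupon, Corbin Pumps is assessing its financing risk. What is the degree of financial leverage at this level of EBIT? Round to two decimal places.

1.21

Interest = $461,643.00.
DFL = EBIT ÷ (EBIT − I) = $2,655,000 ÷ ($2,655,000 − $461,643.00) = $2,655,000 ÷ $2,193,357.00 = 1.2105.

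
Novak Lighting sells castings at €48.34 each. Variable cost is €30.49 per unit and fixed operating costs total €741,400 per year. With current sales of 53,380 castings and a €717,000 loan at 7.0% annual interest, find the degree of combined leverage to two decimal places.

Contribution at this volume is 53,380 × €17.85 = €952,833.00.
EBIT = €952,833.00 − €741,400 = €211,433.00. Interest = €50,190.00, so EBIT − I = €161,243.00.
Degree of total leverage = total CM / (EBIT − interest) = €952,833.00 / €161,243.00 = 5.9093.

5.91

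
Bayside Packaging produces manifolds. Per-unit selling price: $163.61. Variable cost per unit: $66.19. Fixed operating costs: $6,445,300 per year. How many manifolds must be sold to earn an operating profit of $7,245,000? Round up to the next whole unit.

140,529 manifolds

Unit CM = price − variable cost = $163.61 − $66.19 = $97.42.
Units = (FC + target) / CM = ($6,445,300 + $7,245,000) / $97.42 = 140,528.64, so 140,529 manifolds.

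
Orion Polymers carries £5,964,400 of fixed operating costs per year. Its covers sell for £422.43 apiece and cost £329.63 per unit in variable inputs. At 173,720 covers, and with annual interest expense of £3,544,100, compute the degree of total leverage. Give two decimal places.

Total contribution margin = 173,720 × £92.80 = £16,121,216.00.
Subtracting fixed costs: EBIT = £16,121,216.00 − £5,964,400 = £10,156,816.00. Interest = £3,544,100.00.
DOL = £16,121,216.00 ÷ £10,156,816.00 = 1.5872; DFL = £10,156,816.00 ÷ £6,612,716.00 = 1.5360.
Combined leverage = 1.5872 × 1.5360 = 2.4379.

2.44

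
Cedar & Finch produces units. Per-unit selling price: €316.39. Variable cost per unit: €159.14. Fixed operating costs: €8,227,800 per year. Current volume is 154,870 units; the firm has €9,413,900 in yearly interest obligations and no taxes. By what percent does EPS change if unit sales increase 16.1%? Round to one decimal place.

At 154,870 units, contribution = 154,870 × €157.25 = €24,353,307.50.
Subtracting fixed costs: EBIT = €24,353,307.50 − €8,227,800 = €16,125,507.50.
After interest of €9,413,900.00, pre-tax earnings = €6,711,607.50.
DCL = total CM / (EBIT − I) = €24,353,307.50 / €6,711,607.50 = 3.6285.
%ΔEPS = DCL × %ΔSales = 3.6285 × +16.1% = +58.4%.

+58.4%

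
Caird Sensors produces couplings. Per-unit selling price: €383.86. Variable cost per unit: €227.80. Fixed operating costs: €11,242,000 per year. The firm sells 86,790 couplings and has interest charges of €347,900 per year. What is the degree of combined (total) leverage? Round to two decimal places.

6.93

Contribution at this volume is 86,790 × €156.06 = €13,544,447.40.
Subtracting fixed costs: EBIT = €13,544,447.40 − €11,242,000 = €2,302,447.40. Interest = €347,900.00, so EBIT − I = €1,954,547.40.
Degree of total leverage = total CM / (EBIT − interest) = €13,544,447.40 / €1,954,547.40 = 6.9297.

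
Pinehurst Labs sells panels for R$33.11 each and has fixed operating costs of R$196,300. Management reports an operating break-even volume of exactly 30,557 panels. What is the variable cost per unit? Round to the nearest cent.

R$26.69

At break-even, FC = Q × (P − VC), so P − VC = R$196,300 ÷ 30,557 = R$6.4241.
Hence VC = price − CM = R$33.11 − R$6.4241 = R$26.69.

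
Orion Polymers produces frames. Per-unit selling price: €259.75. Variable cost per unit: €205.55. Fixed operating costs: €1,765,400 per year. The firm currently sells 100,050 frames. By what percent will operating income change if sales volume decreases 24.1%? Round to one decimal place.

At 100,050 units, contribution = 100,050 × €54.20 = €5,422,710.00.
EBIT = €5,422,710.00 − €1,765,400 = €3,657,310.00.
Degree of operating leverage = €5,422,710.00 / €3,657,310.00 = 1.4827.
Operating income changes by 1.4827 × -24.1% = -35.7%.

-35.7%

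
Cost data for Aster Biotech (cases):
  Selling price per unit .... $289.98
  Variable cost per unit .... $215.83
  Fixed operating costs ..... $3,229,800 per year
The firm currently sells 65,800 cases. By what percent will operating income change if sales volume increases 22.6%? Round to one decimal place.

Contribution at this volume is 65,800 × $74.15 = $4,879,070.00.
EBIT = $4,879,070.00 − $3,229,800 = $1,649,270.00.
Degree of operating leverage = $4,879,070.00 / $1,649,270.00 = 2.9583.
So EBIT moves 2.9583 × (+22.6%) = +66.9%.

+66.9%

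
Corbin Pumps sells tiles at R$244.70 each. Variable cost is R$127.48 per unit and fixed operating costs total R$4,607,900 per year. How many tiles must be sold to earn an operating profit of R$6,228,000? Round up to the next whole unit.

92,441 tiles

Each unit contributes R$244.70 − R$127.48 = R$117.22.
Units = (FC + target) / CM = (R$4,607,900 + R$6,228,000) / R$117.22 = 92,440.71, so 92,441 tiles.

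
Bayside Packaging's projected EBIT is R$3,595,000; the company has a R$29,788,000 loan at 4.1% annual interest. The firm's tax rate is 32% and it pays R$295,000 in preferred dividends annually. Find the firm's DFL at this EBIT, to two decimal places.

1.85

Annual interest charges come to R$1,221,308.00.
Pre-tax preferred-dividend burden = R$295,000 ÷ (1 − 0.32) = R$433,823.53.
DFL = EBIT ÷ [EBIT − I − D_p/(1−t)] = R$3,595,000 ÷ [R$3,595,000 − R$1,221,308.00 − R$433,823.53] = R$3,595,000 ÷ R$1,939,868.47 = 1.8532.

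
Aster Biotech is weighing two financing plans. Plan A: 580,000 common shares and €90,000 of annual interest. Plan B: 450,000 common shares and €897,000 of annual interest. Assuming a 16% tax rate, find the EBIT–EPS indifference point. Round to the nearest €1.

At indifference, (EBIT − 90,000)(1 − t)/580,000 = (EBIT − 897,000)(1 − t)/450,000.
Cancelling (1 − t) and cross-multiplying: 450,000·(EBIT − 90,000) = 580,000·(EBIT − 897,000).
Solving, EBIT = (897,000·580,000 − 90,000·450,000) / (580,000 − 450,000) = 479,760,000,000 / 130,000 = 3,690,461.54.

€3,690,462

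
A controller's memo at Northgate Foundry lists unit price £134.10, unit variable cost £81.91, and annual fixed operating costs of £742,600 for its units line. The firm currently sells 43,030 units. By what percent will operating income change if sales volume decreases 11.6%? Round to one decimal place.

At 43,030 units, contribution = 43,030 × £52.19 = £2,245,735.70.
Operating income = contribution − fixed costs = £2,245,735.70 − £742,600 = £1,503,135.70.
DOL = contribution ÷ EBIT = £2,245,735.70 ÷ £1,503,135.70 = 1.4940.
Operating income changes by 1.4940 × -11.6% = -17.3%.

-17.3%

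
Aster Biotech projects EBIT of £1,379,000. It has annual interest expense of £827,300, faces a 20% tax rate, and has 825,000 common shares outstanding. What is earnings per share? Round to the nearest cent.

£0.53

Pre-tax income = £1,379,000 − £827,300.00 = £551,700.00.
Net income = £551,700.00 × (1 − 0.20) = £441,360.00.
Per share: £441,360.00 / 825,000 shares = £0.53.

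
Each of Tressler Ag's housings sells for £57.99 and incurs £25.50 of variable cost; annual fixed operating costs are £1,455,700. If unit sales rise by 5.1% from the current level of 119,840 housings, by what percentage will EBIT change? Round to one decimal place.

Contribution at this volume is 119,840 × £32.49 = £3,893,601.60.
Subtracting fixed costs: EBIT = £3,893,601.60 − £1,455,700 = £2,437,901.60.
So DOL = total CM / EBIT = £3,893,601.60 / £2,437,901.60 = 1.5971.
%ΔEBIT = DOL × %ΔSales = 1.5971 × +5.1% = +8.1%.

+8.1%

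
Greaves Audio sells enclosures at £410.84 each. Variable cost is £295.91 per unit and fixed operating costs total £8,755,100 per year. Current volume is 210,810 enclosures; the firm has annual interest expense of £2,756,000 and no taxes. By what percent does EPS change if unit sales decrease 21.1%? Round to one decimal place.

At 210,810 units, contribution = 210,810 × £114.93 = £24,228,393.30.
EBIT = £24,228,393.30 − £8,755,100 = £15,473,293.30.
Interest = £2,756,000.00, so EBIT − I = £12,717,293.30.
DCL = total CM / (EBIT − I) = £24,228,393.30 / £12,717,293.30 = 1.9052.
%ΔEPS = DCL × %ΔSales = 1.9052 × -21.1% = -40.2%.

-40.2%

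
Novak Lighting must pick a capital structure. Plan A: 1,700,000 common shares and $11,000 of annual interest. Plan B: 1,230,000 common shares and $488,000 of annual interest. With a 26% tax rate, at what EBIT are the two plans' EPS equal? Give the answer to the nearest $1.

At indifference, (EBIT − 11,000)(1 − t)/1,700,000 = (EBIT − 488,000)(1 − t)/1,230,000.
The (1 − t) factor cancels: (EBIT − 11,000) × 1,230,000 = (EBIT − 488,000) × 1,700,000.
EBIT × (1,700,000 − 1,230,000) = 488,000 × 1,700,000 − 11,000 × 1,230,000 = 816,070,000,000, so EBIT = 816,070,000,000 ÷ 470,000 = 1,736,319.15.

$1,736,319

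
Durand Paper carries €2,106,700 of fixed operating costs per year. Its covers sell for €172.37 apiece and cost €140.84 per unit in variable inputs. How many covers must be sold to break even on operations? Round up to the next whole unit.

Each unit contributes €172.37 − €140.84 = €31.53.
Units to break even: €2,106,700 ÷ €31.53 = 66,815.73, rounded up to 66,816.

66,816 covers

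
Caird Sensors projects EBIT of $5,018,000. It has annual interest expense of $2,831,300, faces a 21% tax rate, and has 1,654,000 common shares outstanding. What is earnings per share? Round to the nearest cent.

Interest = $2,831,300.00, so EBT = $5,018,000 − $2,831,300.00 = $2,186,700.00.
After tax at 21%: net income = $2,186,700.00 × 0.79 = $1,727,493.00.
Per share: $1,727,493.00 / 1,654,000 shares = $1.04.

$1.04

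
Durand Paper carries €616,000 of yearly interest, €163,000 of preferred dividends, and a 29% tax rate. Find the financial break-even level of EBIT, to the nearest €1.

Grossing the preferred dividend up to pre-tax terms: €163,000 / (1 − 0.29) = €229,577.46.
EPS = 0 when EBIT covers interest plus the pre-tax preferred burden: €616,000 + €229,577.46 = €845,577.46.

€845,577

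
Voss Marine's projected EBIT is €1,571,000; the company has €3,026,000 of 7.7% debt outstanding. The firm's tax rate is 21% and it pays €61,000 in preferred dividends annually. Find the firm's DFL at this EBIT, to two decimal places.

Interest = €233,002.00.
Preferred dividends grossed up pre-tax: €61,000 / (1 − 0.21) = €77,215.19.
DFL = EBIT ÷ [EBIT − I − D_p/(1−t)] = €1,571,000 ÷ [€1,571,000 − €233,002.00 − €77,215.19] = €1,571,000 ÷ €1,260,782.81 = 1.2461.

1.25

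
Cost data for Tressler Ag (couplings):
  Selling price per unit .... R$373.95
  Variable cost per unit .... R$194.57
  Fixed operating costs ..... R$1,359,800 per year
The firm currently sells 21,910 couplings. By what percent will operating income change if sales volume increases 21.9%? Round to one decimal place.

Total contribution margin = 21,910 × R$179.38 = R$3,930,215.80.
Subtracting fixed costs: EBIT = R$3,930,215.80 − R$1,359,800 = R$2,570,415.80.
Degree of operating leverage = R$3,930,215.80 / R$2,570,415.80 = 1.5290.
So EBIT moves 1.5290 × (+21.9%) = +33.5%.

+33.5%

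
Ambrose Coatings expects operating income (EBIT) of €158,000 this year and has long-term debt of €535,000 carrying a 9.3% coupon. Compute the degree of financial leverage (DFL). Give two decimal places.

Interest = €49,755.00.
DFL = EBIT ÷ (EBIT − I) = €158,000 ÷ (€158,000 − €49,755.00) = €158,000 ÷ €108,245.00 = 1.4597.

1.46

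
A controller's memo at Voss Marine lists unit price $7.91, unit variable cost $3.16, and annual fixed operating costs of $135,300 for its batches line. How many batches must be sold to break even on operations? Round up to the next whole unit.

28,485 batches

Each unit contributes $7.91 − $3.16 = $4.75.
Break-even volume = fixed costs ÷ CM per unit = $135,300 ÷ $4.75 = 28,484.21, so 28,485 batches.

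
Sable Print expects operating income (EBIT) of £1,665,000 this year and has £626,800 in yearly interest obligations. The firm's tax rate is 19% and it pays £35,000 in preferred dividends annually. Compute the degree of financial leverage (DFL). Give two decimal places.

Interest = £626,800.00.
Pre-tax preferred-dividend burden = £35,000 ÷ (1 − 0.19) = £43,209.88.
DFL = EBIT ÷ [EBIT − I − D_p/(1−t)] = £1,665,000 ÷ [£1,665,000 − £626,800.00 − £43,209.88] = £1,665,000 ÷ £994,990.12 = 1.6734.

1.67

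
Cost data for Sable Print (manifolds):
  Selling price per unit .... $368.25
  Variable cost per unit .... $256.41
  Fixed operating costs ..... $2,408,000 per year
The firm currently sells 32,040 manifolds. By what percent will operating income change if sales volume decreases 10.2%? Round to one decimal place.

-31.1%

Contribution at this volume is 32,040 × $111.84 = $3,583,353.60.
EBIT = $3,583,353.60 − $2,408,000 = $1,175,353.60.
So DOL = total CM / EBIT = $3,583,353.60 / $1,175,353.60 = 3.0487.
Operating income changes by 3.0487 × -10.2% = -31.1%.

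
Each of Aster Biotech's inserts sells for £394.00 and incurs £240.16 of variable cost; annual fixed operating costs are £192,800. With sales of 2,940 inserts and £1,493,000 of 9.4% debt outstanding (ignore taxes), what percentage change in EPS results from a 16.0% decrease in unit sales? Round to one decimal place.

Total contribution margin = 2,940 × £153.84 = £452,289.60.
Subtracting fixed costs: EBIT = £452,289.60 − £192,800 = £259,489.60.
Interest = £140,342.00, so EBIT − I = £119,147.60.
DCL = total CM / (EBIT − I) = £452,289.60 / £119,147.60 = 3.7960.
EPS therefore changes by 3.7960 × (-16.0%) = -60.7%.

-60.7%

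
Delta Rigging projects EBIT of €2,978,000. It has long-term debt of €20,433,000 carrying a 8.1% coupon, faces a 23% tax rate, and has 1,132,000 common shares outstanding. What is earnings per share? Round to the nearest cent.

€0.90

Pre-tax income = €2,978,000 − €1,655,073.00 = €1,322,927.00.
Net income = €1,322,927.00 × (1 − 0.23) = €1,018,653.79.
EPS = €1,018,653.79 ÷ 1,132,000 = €0.90.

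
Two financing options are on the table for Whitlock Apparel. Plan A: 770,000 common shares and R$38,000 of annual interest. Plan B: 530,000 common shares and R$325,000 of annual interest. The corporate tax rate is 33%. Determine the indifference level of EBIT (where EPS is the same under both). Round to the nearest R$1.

R$958,792

At indifference, (EBIT − 38,000)(1 − t)/770,000 = (EBIT − 325,000)(1 − t)/530,000.
Cancelling (1 − t) and cross-multiplying: 530,000·(EBIT − 38,000) = 770,000·(EBIT − 325,000).
Solving, EBIT = (325,000·770,000 − 38,000·530,000) / (770,000 − 530,000) = 230,110,000,000 / 240,000 = 958,791.67.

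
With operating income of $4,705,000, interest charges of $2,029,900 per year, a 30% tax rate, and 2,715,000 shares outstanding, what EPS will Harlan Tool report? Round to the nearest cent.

$0.69

Pre-tax income = $4,705,000 − $2,029,900.00 = $2,675,100.00.
After tax at 30%: net income = $2,675,100.00 × 0.70 = $1,872,570.00.
EPS = $1,872,570.00 ÷ 2,715,000 = $0.69.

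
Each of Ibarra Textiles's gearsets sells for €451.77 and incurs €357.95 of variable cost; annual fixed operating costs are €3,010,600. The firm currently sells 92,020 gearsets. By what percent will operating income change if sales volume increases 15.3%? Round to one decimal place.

Contribution at this volume is 92,020 × €93.82 = €8,633,316.40.
EBIT = €8,633,316.40 − €3,010,600 = €5,622,716.40.
So DOL = total CM / EBIT = €8,633,316.40 / €5,622,716.40 = 1.5354.
%ΔEBIT = DOL × %ΔSales = 1.5354 × +15.3% = +23.5%.

+23.5%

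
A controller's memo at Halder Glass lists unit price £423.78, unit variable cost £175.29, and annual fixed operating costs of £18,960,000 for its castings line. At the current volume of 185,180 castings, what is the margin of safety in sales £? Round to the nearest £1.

£46,140,803

Unit CM = price − variable cost = £423.78 − £175.29 = £248.49. Break-even units = £18,960,000 ÷ £248.49 = 76,300.86; break-even revenue = 76,300.86 × £423.78 = £32,334,777.25.
Current sales = 185,180 × £423.78 = £78,475,580.40.
Margin of safety = £78,475,580.40 − £32,334,777.25 = £46,140,803.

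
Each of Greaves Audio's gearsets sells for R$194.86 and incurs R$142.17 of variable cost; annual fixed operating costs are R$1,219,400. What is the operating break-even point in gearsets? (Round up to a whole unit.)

Contribution margin per unit = R$194.86 − R$142.17 = R$52.69.
Break-even volume = fixed costs ÷ CM per unit = R$1,219,400 ÷ R$52.69 = 23,142.91, so 23,143 gearsets.

23,143 gearsets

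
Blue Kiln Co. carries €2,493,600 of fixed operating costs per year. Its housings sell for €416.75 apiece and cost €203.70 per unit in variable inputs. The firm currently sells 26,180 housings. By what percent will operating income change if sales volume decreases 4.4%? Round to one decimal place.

At 26,180 units, contribution = 26,180 × €213.05 = €5,577,649.00.
Operating income = contribution − fixed costs = €5,577,649.00 − €2,493,600 = €3,084,049.00.
So DOL = total CM / EBIT = €5,577,649.00 / €3,084,049.00 = 1.8085.
Operating income changes by 1.8085 × -4.4% = -8.0%.

-8.0%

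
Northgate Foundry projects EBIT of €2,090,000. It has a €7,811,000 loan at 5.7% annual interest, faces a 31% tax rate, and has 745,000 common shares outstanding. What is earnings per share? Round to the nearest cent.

Pre-tax income = €2,090,000 − €445,227.00 = €1,644,773.00.
Net income = €1,644,773.00 × (1 − 0.31) = €1,134,893.37.
EPS = €1,134,893.37 ÷ 745,000 = €1.52.

€1.52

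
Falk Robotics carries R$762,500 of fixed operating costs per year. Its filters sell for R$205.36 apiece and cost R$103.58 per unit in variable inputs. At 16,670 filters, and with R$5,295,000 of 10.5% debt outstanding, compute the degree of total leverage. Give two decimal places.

At 16,670 units, contribution = 16,670 × R$101.78 = R$1,696,672.60.
Operating income = contribution − fixed costs = R$1,696,672.60 − R$762,500 = R$934,172.60. Interest = R$555,975.00, so EBIT − I = R$378,197.60.
Degree of total leverage = total CM / (EBIT − interest) = R$1,696,672.60 / R$378,197.60 = 4.4862.

4.49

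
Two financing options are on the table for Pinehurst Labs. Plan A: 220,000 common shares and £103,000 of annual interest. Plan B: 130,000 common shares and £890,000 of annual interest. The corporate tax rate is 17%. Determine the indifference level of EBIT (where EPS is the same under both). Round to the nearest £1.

£2,026,778

At indifference, (EBIT − 103,000)(1 − t)/220,000 = (EBIT − 890,000)(1 − t)/130,000.
The (1 − t) factor cancels: (EBIT − 103,000) × 130,000 = (EBIT − 890,000) × 220,000.
EBIT × (220,000 − 130,000) = 890,000 × 220,000 − 103,000 × 130,000 = 182,410,000,000, so EBIT = 182,410,000,000 ÷ 90,000 = 2,026,777.78.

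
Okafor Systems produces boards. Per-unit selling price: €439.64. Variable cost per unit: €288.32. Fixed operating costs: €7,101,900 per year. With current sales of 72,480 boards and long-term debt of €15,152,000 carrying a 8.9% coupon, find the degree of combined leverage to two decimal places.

Contribution at this volume is 72,480 × €151.32 = €10,967,673.60.
Subtracting fixed costs: EBIT = €10,967,673.60 − €7,101,900 = €3,865,773.60. Interest = €1,348,528.00, so EBIT − I = €2,517,245.60.
Degree of total leverage = total CM / (EBIT − interest) = €10,967,673.60 / €2,517,245.60 = 4.3570.

4.36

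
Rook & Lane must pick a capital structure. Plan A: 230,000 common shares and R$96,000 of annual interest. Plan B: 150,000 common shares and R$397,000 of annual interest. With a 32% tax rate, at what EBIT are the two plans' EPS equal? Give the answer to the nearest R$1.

R$961,375

At indifference, (EBIT − 96,000)(1 − t)/230,000 = (EBIT − 397,000)(1 − t)/150,000.
The (1 − t) factor cancels: (EBIT − 96,000) × 150,000 = (EBIT − 397,000) × 230,000.
Solving, EBIT = (397,000·230,000 − 96,000·150,000) / (230,000 − 150,000) = 76,910,000,000 / 80,000 = 961,375.00.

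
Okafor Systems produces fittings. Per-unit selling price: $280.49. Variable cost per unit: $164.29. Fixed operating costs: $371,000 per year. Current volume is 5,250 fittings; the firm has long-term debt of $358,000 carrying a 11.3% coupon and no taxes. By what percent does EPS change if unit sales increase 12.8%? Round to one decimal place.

At 5,250 units, contribution = 5,250 × $116.20 = $610,050.00.
EBIT = $610,050.00 − $371,000 = $239,050.00.
After interest of $40,454.00, pre-tax earnings = $198,596.00.
DCL = total CM / (EBIT − I) = $610,050.00 / $198,596.00 = 3.0718.
EPS therefore changes by 3.0718 × (+12.8%) = +39.3%.

+39.3%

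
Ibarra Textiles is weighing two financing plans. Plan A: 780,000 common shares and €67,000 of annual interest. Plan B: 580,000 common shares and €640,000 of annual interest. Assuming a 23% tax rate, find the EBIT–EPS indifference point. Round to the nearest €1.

At indifference, (EBIT − 67,000)(1 − t)/780,000 = (EBIT − 640,000)(1 − t)/580,000.
The (1 − t) factor cancels: (EBIT − 67,000) × 580,000 = (EBIT − 640,000) × 780,000.
Solving, EBIT = (640,000·780,000 − 67,000·580,000) / (780,000 − 580,000) = 460,340,000,000 / 200,000 = 2,301,700.00.

€2,301,700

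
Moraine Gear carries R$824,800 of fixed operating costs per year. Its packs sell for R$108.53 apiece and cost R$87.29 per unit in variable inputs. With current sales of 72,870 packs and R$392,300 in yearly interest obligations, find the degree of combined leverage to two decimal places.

4.68

Contribution at this volume is 72,870 × R$21.24 = R$1,547,758.80.
EBIT = R$1,547,758.80 − R$824,800 = R$722,958.80. Interest = R$392,300.00, so EBIT − I = R$330,658.80.
Degree of total leverage = total CM / (EBIT − interest) = R$1,547,758.80 / R$330,658.80 = 4.6808.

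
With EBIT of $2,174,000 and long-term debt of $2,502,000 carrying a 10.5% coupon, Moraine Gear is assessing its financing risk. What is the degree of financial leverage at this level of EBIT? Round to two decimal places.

Annual interest charges come to $262,710.00.
Degree of financial leverage = EBIT / (EBIT − interest) = $2,174,000 / $1,911,290.00 = 1.1375.

1.14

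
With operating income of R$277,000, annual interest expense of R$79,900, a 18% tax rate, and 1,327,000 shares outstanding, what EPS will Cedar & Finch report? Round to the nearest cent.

Pre-tax income = R$277,000 − R$79,900.00 = R$197,100.00.
Net income = R$197,100.00 × (1 − 0.18) = R$161,622.00.
Per share: R$161,622.00 / 1,327,000 shares = R$0.12.

R$0.12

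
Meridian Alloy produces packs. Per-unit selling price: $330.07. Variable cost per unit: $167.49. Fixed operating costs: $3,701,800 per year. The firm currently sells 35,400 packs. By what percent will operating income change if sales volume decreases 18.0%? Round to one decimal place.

-50.4%

At 35,400 units, contribution = 35,400 × $162.58 = $5,755,332.00.
Subtracting fixed costs: EBIT = $5,755,332.00 − $3,701,800 = $2,053,532.00.
DOL = contribution ÷ EBIT = $5,755,332.00 ÷ $2,053,532.00 = 2.8027.
So EBIT moves 2.8027 × (-18.0%) = -50.4%.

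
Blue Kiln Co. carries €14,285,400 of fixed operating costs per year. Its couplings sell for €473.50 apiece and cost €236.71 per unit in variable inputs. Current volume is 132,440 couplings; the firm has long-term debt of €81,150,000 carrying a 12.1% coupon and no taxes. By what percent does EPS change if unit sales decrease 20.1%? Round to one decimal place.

-86.9%

At 132,440 units, contribution = 132,440 × €236.79 = €31,360,467.60.
EBIT = €31,360,467.60 − €14,285,400 = €17,075,067.60.
After interest of €9,819,150.00, pre-tax earnings = €7,255,917.60.
DCL = total CM / (EBIT − I) = €31,360,467.60 / €7,255,917.60 = 4.3221.
%ΔEPS = DCL × %ΔSales = 4.3221 × -20.1% = -86.9%.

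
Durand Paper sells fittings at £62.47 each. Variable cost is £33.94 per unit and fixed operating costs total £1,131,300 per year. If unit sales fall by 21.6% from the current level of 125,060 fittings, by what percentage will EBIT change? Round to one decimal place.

-31.6%

Total contribution margin = 125,060 × £28.53 = £3,567,961.80.
Subtracting fixed costs: EBIT = £3,567,961.80 − £1,131,300 = £2,436,661.80.
Degree of operating leverage = £3,567,961.80 / £2,436,661.80 = 1.4643.
So EBIT moves 1.4643 × (-21.6%) = -31.6%.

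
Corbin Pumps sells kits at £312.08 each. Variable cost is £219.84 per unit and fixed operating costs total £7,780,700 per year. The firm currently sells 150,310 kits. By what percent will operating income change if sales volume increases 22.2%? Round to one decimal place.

Contribution at this volume is 150,310 × £92.24 = £13,864,594.40.
Subtracting fixed costs: EBIT = £13,864,594.40 − £7,780,700 = £6,083,894.40.
So DOL = total CM / EBIT = £13,864,594.40 / £6,083,894.40 = 2.2789.
So EBIT moves 2.2789 × (+22.2%) = +50.6%.

+50.6%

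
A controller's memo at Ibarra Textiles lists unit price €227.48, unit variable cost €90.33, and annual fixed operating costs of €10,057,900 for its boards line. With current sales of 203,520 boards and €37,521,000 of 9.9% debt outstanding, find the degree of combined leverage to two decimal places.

Contribution at this volume is 203,520 × €137.15 = €27,912,768.00.
Subtracting fixed costs: EBIT = €27,912,768.00 − €10,057,900 = €17,854,868.00. Interest = €3,714,579.00, so EBIT − I = €14,140,289.00.
DCL = contribution ÷ (EBIT − I) = €27,912,768.00 ÷ €14,140,289.00 = 1.9740.

1.97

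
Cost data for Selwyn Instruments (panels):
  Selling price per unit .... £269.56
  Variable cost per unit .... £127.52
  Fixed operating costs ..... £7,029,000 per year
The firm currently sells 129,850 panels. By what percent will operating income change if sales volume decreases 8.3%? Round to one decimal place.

-13.4%

Total contribution margin = 129,850 × £142.04 = £18,443,894.00.
Operating income = contribution − fixed costs = £18,443,894.00 − £7,029,000 = £11,414,894.00.
DOL = contribution ÷ EBIT = £18,443,894.00 ÷ £11,414,894.00 = 1.6158.
%ΔEBIT = DOL × %ΔSales = 1.6158 × -8.3% = -13.4%.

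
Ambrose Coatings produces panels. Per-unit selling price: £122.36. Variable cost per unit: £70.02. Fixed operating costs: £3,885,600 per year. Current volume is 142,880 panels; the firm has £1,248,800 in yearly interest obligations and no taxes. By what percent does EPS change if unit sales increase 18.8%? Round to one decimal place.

Contribution at this volume is 142,880 × £52.34 = £7,478,339.20.
Operating income = contribution − fixed costs = £7,478,339.20 − £3,885,600 = £3,592,739.20.
After interest of £1,248,800.00, pre-tax earnings = £2,343,939.20.
Degree of combined leverage = contribution ÷ (EBIT − I) = £7,478,339.20 ÷ £2,343,939.20 = 3.1905.
%ΔEPS = DCL × %ΔSales = 3.1905 × +18.8% = +60.0%.

+60.0%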